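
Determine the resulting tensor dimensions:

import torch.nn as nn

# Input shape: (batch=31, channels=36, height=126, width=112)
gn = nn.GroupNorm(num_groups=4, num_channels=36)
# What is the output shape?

Input shape: (31, 36, 126, 112)
Output shape: (31, 36, 126, 112)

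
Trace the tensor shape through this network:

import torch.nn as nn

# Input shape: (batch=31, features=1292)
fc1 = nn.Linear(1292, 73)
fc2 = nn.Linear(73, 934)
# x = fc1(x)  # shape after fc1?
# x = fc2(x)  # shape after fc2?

Input shape: (31, 1292)
  -> after fc1: (31, 73)
Output shape: (31, 934)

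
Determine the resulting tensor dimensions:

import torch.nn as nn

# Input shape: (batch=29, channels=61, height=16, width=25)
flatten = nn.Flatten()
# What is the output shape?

Input shape: (29, 61, 16, 25)
Output shape: (29, 24400)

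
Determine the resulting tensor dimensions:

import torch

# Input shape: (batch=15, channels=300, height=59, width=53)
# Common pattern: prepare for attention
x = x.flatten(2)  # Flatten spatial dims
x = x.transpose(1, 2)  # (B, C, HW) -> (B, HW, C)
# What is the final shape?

Input shape: (15, 300, 59, 53)
  -> after flatten(2): (15, 300, 3127)
Output shape: (15, 3127, 300)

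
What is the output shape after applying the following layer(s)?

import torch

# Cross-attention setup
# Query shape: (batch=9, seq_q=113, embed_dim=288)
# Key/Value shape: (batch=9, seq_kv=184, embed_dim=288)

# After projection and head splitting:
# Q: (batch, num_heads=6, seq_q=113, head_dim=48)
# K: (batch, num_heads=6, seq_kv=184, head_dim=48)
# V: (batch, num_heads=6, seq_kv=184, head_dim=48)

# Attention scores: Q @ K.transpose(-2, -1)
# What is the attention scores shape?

Input shape: (9, 113, 288)
Output shape: (9, 6, 113, 184)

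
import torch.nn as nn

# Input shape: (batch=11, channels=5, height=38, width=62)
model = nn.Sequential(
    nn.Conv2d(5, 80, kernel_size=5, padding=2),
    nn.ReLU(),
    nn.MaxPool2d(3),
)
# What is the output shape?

Input shape: (11, 5, 38, 62)
  -> after Conv2d: (11, 80, 38, 62)
  -> after ReLU: (11, 80, 38, 62)
Output shape: (11, 80, 12, 20)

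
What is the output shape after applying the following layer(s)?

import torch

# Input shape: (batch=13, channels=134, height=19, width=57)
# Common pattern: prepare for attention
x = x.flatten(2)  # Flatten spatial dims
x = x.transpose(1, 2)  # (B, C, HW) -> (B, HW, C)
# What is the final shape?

Input shape: (13, 134, 19, 57)
  -> after flatten(2): (13, 134, 1083)
Output shape: (13, 1083, 134)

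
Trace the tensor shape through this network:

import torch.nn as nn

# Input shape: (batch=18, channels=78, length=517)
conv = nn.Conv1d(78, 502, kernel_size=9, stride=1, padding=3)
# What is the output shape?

Input shape: (18, 78, 517)
Output shape: (18, 502, 515)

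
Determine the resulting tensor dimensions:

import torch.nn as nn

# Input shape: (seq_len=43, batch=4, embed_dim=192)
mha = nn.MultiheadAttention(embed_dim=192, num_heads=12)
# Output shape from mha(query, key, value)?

Input shape: (43, 4, 192)
Output shape: (43, 4, 192)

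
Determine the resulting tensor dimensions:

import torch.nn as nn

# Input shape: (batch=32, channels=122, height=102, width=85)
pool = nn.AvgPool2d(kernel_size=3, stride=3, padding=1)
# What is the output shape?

Input shape: (32, 122, 102, 85)
Output shape: (32, 122, 34, 29)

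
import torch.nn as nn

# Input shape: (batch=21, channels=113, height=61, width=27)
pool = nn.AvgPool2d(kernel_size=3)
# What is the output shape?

Input shape: (21, 113, 61, 27)
Output shape: (21, 113, 20, 9)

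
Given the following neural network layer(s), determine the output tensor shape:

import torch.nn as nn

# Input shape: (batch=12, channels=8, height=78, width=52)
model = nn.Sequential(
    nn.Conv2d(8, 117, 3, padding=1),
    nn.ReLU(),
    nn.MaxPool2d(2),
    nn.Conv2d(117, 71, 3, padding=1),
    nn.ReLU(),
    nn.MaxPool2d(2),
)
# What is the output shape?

Input shape: (12, 8, 78, 52)
  -> after first Conv2d: (12, 117, 78, 52)
  -> after first MaxPool2d: (12, 117, 39, 26)
  -> after second Conv2d: (12, 71, 39, 26)
Output shape: (12, 71, 19, 13)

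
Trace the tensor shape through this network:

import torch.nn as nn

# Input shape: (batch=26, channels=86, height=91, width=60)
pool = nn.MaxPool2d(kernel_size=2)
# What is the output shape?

Input shape: (26, 86, 91, 60)
Output shape: (26, 86, 45, 30)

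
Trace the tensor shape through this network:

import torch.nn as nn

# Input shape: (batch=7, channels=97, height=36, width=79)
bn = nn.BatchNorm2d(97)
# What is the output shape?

Input shape: (7, 97, 36, 79)
Output shape: (7, 97, 36, 79)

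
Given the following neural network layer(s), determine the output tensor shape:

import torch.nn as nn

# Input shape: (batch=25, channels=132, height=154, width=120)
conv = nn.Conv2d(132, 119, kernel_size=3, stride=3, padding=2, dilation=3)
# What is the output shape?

Input shape: (25, 132, 154, 120)
Output shape: (25, 119, 51, 40)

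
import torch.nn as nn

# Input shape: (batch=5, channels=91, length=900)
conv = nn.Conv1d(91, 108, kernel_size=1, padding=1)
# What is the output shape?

Input shape: (5, 91, 900)
Output shape: (5, 108, 902)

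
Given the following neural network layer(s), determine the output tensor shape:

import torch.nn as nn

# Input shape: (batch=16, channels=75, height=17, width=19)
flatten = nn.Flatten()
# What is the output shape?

Input shape: (16, 75, 17, 19)
Output shape: (16, 24225)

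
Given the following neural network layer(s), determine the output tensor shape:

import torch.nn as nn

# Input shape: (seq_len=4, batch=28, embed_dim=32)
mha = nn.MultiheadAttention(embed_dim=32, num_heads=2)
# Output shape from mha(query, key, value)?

Input shape: (4, 28, 32)
Output shape: (4, 28, 32)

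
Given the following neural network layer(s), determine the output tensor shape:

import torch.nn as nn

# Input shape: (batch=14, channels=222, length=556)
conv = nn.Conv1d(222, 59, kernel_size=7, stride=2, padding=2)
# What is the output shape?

Input shape: (14, 222, 556)
Output shape: (14, 59, 277)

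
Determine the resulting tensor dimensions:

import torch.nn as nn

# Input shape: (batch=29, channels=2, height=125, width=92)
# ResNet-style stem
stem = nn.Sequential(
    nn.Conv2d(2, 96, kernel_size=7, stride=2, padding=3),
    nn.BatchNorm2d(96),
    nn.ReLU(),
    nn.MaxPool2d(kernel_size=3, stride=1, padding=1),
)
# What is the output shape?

Input shape: (29, 2, 125, 92)
  -> after Conv2d 7x7 stride=2: (29, 96, 63, 46)
Output shape: (29, 96, 63, 46)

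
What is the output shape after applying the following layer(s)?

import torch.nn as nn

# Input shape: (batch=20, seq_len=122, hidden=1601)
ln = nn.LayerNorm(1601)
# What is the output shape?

Input shape: (20, 122, 1601)
Output shape: (20, 122, 1601)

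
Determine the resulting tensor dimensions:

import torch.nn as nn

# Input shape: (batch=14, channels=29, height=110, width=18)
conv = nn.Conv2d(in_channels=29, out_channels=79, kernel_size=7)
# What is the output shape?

Input shape: (14, 29, 110, 18)
Output shape: (14, 79, 104, 12)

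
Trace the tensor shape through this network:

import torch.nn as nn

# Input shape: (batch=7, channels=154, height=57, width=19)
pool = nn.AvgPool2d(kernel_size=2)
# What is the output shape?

Input shape: (7, 154, 57, 19)
Output shape: (7, 154, 28, 9)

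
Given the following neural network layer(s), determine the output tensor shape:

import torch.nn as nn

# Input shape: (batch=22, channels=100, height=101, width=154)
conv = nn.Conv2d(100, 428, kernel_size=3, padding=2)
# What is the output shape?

Input shape: (22, 100, 101, 154)
Output shape: (22, 428, 103, 156)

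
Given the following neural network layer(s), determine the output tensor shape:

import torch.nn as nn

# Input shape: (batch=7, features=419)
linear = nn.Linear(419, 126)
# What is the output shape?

Input shape: (7, 419)
Output shape: (7, 126)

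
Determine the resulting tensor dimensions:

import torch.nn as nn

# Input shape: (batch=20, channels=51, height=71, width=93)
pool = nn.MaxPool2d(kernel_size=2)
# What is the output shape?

Input shape: (20, 51, 71, 93)
Output shape: (20, 51, 35, 46)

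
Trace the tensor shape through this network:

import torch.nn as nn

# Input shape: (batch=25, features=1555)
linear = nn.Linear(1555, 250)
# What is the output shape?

Input shape: (25, 1555)
Output shape: (25, 250)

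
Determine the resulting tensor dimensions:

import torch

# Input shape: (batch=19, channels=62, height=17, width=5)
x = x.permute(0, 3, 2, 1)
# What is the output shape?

Input shape: (19, 62, 17, 5)
Output shape: (19, 5, 17, 62)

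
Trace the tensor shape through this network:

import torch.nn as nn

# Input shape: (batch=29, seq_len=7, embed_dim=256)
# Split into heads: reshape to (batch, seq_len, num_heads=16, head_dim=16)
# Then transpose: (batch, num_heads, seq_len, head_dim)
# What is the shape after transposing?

Input shape: (29, 7, 256)
  -> after reshape: (29, 7, 16, 16)
Output shape: (29, 16, 7, 16)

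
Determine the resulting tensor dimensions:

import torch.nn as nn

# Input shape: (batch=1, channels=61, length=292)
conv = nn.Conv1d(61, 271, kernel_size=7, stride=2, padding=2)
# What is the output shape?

Input shape: (1, 61, 292)
Output shape: (1, 271, 145)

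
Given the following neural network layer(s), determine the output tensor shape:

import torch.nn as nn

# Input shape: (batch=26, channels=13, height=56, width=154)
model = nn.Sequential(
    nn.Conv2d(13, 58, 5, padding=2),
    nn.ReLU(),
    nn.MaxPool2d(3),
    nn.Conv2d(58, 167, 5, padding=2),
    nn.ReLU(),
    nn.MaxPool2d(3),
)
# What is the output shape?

Input shape: (26, 13, 56, 154)
  -> after first Conv2d: (26, 58, 56, 154)
  -> after first MaxPool2d: (26, 58, 18, 51)
  -> after second Conv2d: (26, 167, 18, 51)
Output shape: (26, 167, 6, 17)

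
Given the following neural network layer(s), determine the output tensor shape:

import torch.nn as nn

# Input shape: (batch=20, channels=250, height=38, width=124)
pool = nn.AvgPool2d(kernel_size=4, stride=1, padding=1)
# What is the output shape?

Input shape: (20, 250, 38, 124)
Output shape: (20, 250, 37, 123)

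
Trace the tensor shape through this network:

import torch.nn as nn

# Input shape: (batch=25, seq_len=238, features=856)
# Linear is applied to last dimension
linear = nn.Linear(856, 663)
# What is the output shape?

Input shape: (25, 238, 856)
Output shape: (25, 238, 663)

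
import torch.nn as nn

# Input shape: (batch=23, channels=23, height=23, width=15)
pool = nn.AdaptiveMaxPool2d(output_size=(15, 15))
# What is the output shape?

Input shape: (23, 23, 23, 15)
Output shape: (23, 23, 15, 15)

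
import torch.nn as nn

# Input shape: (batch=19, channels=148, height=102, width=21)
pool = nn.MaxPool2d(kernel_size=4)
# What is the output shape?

Input shape: (19, 148, 102, 21)
Output shape: (19, 148, 25, 5)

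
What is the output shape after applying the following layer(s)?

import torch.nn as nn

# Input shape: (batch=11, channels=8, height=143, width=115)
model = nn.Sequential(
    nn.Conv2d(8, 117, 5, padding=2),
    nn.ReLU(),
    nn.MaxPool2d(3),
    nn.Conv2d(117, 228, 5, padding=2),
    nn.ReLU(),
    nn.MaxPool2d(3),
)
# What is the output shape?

Input shape: (11, 8, 143, 115)
  -> after first Conv2d: (11, 117, 143, 115)
  -> after first MaxPool2d: (11, 117, 47, 38)
  -> after second Conv2d: (11, 228, 47, 38)
Output shape: (11, 228, 15, 12)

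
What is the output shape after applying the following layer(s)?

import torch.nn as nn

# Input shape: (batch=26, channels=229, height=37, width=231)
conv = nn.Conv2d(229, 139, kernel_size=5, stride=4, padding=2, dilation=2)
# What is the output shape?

Input shape: (26, 229, 37, 231)
Output shape: (26, 139, 9, 57)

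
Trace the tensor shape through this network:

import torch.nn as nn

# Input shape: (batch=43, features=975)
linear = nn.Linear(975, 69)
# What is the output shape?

Input shape: (43, 975)
Output shape: (43, 69)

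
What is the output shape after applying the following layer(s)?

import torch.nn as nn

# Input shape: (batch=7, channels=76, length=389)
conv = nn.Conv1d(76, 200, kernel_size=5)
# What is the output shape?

Input shape: (7, 76, 389)
Output shape: (7, 200, 385)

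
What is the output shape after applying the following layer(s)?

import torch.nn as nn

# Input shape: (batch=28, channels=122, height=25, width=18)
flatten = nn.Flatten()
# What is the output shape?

Input shape: (28, 122, 25, 18)
Output shape: (28, 54900)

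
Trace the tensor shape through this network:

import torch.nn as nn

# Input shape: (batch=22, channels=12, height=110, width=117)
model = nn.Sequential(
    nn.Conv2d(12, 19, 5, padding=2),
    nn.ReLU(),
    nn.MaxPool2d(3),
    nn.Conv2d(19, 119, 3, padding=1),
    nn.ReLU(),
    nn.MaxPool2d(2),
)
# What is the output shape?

Input shape: (22, 12, 110, 117)
  -> after first Conv2d: (22, 19, 110, 117)
  -> after first MaxPool2d: (22, 19, 36, 39)
  -> after second Conv2d: (22, 119, 36, 39)
Output shape: (22, 119, 18, 19)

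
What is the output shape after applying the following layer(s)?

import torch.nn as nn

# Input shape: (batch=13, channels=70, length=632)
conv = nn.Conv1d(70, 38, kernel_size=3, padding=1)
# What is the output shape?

Input shape: (13, 70, 632)
Output shape: (13, 38, 632)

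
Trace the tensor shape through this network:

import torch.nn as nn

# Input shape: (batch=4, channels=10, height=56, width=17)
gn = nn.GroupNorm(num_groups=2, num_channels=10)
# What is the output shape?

Input shape: (4, 10, 56, 17)
Output shape: (4, 10, 56, 17)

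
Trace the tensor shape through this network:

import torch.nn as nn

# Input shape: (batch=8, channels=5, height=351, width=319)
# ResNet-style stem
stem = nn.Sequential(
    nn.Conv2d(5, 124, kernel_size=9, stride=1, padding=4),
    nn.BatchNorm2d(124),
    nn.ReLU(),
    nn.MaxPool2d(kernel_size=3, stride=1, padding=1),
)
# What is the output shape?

Input shape: (8, 5, 351, 319)
  -> after Conv2d 9x9 stride=1: (8, 124, 351, 319)
Output shape: (8, 124, 351, 319)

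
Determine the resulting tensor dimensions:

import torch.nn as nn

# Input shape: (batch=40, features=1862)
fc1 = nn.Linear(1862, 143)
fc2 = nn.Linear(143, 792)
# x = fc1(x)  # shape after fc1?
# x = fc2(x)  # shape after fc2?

Input shape: (40, 1862)
  -> after fc1: (40, 143)
Output shape: (40, 792)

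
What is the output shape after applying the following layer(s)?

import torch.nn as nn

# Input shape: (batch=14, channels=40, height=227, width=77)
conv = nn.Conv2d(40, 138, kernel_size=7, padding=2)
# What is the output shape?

Input shape: (14, 40, 227, 77)
Output shape: (14, 138, 225, 75)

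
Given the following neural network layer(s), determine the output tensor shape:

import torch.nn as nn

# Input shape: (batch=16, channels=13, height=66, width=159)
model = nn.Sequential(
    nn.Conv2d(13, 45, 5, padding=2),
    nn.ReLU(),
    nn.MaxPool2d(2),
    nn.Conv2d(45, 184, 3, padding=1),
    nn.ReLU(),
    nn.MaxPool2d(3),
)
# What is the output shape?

Input shape: (16, 13, 66, 159)
  -> after first Conv2d: (16, 45, 66, 159)
  -> after first MaxPool2d: (16, 45, 33, 79)
  -> after second Conv2d: (16, 184, 33, 79)
Output shape: (16, 184, 11, 26)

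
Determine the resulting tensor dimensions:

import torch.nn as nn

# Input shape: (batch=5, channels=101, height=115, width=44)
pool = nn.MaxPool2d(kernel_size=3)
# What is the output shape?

Input shape: (5, 101, 115, 44)
Output shape: (5, 101, 38, 14)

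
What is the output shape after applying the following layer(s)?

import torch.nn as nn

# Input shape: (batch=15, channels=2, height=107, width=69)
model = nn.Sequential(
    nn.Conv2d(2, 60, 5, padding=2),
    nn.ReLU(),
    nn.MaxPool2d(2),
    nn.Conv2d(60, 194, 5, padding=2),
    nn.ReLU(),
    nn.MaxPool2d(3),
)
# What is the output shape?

Input shape: (15, 2, 107, 69)
  -> after first Conv2d: (15, 60, 107, 69)
  -> after first MaxPool2d: (15, 60, 53, 34)
  -> after second Conv2d: (15, 194, 53, 34)
Output shape: (15, 194, 17, 11)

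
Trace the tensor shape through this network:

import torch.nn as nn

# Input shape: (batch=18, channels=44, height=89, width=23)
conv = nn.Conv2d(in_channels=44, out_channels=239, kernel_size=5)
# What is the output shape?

Input shape: (18, 44, 89, 23)
Output shape: (18, 239, 85, 19)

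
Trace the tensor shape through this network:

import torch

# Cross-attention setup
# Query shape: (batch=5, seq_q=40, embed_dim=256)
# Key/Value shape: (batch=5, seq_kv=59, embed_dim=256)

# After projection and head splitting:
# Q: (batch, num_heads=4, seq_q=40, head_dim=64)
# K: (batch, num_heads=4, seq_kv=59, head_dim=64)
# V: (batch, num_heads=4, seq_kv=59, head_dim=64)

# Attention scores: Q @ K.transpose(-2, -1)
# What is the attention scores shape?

Input shape: (5, 40, 256)
Output shape: (5, 4, 40, 59)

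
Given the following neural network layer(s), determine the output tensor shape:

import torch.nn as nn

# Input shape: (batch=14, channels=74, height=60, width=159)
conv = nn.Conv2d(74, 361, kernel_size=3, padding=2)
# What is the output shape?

Input shape: (14, 74, 60, 159)
Output shape: (14, 361, 62, 161)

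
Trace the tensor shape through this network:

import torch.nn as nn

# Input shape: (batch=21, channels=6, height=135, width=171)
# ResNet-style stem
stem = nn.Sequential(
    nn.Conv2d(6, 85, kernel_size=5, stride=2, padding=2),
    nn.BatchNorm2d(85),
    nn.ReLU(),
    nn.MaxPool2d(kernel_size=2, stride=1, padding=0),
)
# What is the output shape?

Input shape: (21, 6, 135, 171)
  -> after Conv2d 5x5 stride=2: (21, 85, 68, 86)
Output shape: (21, 85, 67, 85)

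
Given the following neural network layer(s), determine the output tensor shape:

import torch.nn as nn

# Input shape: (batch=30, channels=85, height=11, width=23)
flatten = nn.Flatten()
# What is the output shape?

Input shape: (30, 85, 11, 23)
Output shape: (30, 21505)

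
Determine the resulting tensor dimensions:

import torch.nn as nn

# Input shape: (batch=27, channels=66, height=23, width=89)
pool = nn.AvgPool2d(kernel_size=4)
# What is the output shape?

Input shape: (27, 66, 23, 89)
Output shape: (27, 66, 5, 22)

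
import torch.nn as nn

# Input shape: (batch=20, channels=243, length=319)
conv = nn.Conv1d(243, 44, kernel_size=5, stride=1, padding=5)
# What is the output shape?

Input shape: (20, 243, 319)
Output shape: (20, 44, 325)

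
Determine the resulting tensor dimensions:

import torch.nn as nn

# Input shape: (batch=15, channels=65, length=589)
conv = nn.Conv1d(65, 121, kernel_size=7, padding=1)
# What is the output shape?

Input shape: (15, 65, 589)
Output shape: (15, 121, 585)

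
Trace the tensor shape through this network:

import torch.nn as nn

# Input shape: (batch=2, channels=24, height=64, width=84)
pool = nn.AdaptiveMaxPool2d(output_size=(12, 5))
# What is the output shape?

Input shape: (2, 24, 64, 84)
Output shape: (2, 24, 12, 5)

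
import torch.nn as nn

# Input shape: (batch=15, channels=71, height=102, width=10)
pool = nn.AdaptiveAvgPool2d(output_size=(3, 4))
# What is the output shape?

Input shape: (15, 71, 102, 10)
Output shape: (15, 71, 3, 4)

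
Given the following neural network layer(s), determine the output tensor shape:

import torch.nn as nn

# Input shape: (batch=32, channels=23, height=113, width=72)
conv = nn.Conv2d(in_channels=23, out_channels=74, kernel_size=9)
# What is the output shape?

Input shape: (32, 23, 113, 72)
Output shape: (32, 74, 105, 64)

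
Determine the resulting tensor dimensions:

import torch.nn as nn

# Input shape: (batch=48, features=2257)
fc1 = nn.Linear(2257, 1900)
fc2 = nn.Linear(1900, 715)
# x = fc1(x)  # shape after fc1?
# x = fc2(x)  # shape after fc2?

Input shape: (48, 2257)
  -> after fc1: (48, 1900)
Output shape: (48, 715)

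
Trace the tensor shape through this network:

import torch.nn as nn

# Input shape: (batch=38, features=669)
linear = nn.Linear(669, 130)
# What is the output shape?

Input shape: (38, 669)
Output shape: (38, 130)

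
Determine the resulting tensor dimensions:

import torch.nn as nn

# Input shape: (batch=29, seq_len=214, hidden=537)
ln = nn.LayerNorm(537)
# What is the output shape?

Input shape: (29, 214, 537)
Output shape: (29, 214, 537)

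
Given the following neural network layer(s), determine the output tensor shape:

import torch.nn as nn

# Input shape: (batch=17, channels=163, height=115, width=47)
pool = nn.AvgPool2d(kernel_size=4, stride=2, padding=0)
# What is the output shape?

Input shape: (17, 163, 115, 47)
Output shape: (17, 163, 56, 22)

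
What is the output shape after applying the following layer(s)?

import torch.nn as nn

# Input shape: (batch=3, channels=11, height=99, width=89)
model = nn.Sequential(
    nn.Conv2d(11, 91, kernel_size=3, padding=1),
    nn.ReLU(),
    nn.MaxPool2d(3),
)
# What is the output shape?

Input shape: (3, 11, 99, 89)
  -> after Conv2d: (3, 91, 99, 89)
  -> after ReLU: (3, 91, 99, 89)
Output shape: (3, 91, 33, 29)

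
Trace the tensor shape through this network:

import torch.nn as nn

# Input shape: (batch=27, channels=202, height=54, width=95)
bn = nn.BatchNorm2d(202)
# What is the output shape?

Input shape: (27, 202, 54, 95)
Output shape: (27, 202, 54, 95)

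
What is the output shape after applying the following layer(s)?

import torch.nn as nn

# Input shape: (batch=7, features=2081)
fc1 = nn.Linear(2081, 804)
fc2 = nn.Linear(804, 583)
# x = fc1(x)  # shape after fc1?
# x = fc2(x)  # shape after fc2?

Input shape: (7, 2081)
  -> after fc1: (7, 804)
Output shape: (7, 583)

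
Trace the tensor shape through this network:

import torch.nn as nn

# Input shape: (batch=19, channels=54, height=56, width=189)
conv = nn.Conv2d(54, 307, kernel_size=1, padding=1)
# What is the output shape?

Input shape: (19, 54, 56, 189)
Output shape: (19, 307, 58, 191)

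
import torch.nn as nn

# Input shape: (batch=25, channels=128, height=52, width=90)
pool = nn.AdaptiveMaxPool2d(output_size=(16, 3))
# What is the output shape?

Input shape: (25, 128, 52, 90)
Output shape: (25, 128, 16, 3)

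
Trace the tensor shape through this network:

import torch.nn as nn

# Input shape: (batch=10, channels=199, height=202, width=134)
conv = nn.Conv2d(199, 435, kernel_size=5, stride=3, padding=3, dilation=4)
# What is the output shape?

Input shape: (10, 199, 202, 134)
Output shape: (10, 435, 64, 42)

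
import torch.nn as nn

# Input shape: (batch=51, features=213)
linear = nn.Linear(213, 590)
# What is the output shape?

Input shape: (51, 213)
Output shape: (51, 590)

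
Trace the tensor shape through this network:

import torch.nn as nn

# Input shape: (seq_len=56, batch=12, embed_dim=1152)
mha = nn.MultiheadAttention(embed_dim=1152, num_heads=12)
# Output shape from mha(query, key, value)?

Input shape: (56, 12, 1152)
Output shape: (56, 12, 1152)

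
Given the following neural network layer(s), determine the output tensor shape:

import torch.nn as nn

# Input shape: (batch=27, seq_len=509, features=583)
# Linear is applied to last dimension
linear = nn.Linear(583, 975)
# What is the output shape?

Input shape: (27, 509, 583)
Output shape: (27, 509, 975)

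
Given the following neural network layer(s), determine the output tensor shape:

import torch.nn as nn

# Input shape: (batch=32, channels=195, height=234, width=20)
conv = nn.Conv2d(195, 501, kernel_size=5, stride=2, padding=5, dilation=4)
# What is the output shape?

Input shape: (32, 195, 234, 20)
Output shape: (32, 501, 114, 7)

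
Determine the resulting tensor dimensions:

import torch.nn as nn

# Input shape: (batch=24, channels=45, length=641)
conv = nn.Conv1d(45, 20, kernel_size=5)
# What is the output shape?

Input shape: (24, 45, 641)
Output shape: (24, 20, 637)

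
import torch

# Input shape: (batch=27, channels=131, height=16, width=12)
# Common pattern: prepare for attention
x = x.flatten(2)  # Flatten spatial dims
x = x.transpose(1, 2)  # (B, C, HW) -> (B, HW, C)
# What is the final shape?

Input shape: (27, 131, 16, 12)
  -> after flatten(2): (27, 131, 192)
Output shape: (27, 192, 131)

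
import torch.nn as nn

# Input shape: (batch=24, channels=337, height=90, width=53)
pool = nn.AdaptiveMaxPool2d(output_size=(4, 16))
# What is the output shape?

Input shape: (24, 337, 90, 53)
Output shape: (24, 337, 4, 16)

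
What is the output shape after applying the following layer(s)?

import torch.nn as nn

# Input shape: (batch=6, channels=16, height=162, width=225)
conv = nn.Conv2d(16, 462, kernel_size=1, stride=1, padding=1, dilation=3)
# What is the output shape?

Input shape: (6, 16, 162, 225)
Output shape: (6, 462, 164, 227)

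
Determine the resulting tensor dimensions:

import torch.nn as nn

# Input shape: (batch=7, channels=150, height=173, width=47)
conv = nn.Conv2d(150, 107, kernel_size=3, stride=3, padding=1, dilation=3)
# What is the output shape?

Input shape: (7, 150, 173, 47)
Output shape: (7, 107, 57, 15)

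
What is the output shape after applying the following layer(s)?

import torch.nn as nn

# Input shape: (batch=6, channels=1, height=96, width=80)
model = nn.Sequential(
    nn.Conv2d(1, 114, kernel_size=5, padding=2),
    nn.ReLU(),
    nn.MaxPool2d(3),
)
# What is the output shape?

Input shape: (6, 1, 96, 80)
  -> after Conv2d: (6, 114, 96, 80)
  -> after ReLU: (6, 114, 96, 80)
Output shape: (6, 114, 32, 26)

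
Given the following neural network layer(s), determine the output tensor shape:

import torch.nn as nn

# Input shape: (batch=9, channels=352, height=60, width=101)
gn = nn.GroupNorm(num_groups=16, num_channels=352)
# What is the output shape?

Input shape: (9, 352, 60, 101)
Output shape: (9, 352, 60, 101)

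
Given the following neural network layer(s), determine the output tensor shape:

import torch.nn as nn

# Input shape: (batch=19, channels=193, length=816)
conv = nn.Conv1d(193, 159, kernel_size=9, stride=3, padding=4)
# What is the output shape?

Input shape: (19, 193, 816)
Output shape: (19, 159, 272)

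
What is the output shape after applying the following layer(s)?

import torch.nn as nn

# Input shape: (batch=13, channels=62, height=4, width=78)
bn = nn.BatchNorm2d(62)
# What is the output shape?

Input shape: (13, 62, 4, 78)
Output shape: (13, 62, 4, 78)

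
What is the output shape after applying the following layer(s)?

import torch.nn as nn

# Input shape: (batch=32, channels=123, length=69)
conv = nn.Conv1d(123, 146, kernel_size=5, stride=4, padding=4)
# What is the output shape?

Input shape: (32, 123, 69)
Output shape: (32, 146, 19)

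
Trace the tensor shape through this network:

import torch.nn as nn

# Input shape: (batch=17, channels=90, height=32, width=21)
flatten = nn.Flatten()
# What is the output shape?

Input shape: (17, 90, 32, 21)
Output shape: (17, 60480)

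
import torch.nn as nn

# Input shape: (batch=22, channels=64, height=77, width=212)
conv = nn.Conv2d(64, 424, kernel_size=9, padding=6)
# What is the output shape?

Input shape: (22, 64, 77, 212)
Output shape: (22, 424, 81, 216)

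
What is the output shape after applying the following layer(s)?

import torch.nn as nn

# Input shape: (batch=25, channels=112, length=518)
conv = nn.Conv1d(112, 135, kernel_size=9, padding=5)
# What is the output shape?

Input shape: (25, 112, 518)
Output shape: (25, 135, 520)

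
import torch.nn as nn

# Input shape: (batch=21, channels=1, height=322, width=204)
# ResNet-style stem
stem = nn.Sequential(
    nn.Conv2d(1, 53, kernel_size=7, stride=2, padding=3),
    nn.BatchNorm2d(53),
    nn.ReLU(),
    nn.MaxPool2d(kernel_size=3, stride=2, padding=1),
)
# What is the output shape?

Input shape: (21, 1, 322, 204)
  -> after Conv2d 7x7 stride=2: (21, 53, 161, 102)
Output shape: (21, 53, 81, 51)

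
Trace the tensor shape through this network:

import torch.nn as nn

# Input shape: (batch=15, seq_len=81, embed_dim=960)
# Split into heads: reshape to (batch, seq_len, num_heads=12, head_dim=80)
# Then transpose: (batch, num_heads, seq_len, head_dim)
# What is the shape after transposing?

Input shape: (15, 81, 960)
  -> after reshape: (15, 81, 12, 80)
Output shape: (15, 12, 81, 80)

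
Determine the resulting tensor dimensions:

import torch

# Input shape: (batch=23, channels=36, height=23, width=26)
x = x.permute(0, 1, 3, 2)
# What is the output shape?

Input shape: (23, 36, 23, 26)
Output shape: (23, 36, 26, 23)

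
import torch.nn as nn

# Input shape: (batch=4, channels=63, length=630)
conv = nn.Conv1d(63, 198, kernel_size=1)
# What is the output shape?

Input shape: (4, 63, 630)
Output shape: (4, 198, 630)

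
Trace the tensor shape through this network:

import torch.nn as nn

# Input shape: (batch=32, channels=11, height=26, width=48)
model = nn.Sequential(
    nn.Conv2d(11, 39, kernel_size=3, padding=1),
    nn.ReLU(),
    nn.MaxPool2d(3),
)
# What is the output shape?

Input shape: (32, 11, 26, 48)
  -> after Conv2d: (32, 39, 26, 48)
  -> after ReLU: (32, 39, 26, 48)
Output shape: (32, 39, 8, 16)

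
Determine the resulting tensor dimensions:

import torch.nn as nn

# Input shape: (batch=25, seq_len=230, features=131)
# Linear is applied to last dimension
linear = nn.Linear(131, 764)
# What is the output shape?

Input shape: (25, 230, 131)
Output shape: (25, 230, 764)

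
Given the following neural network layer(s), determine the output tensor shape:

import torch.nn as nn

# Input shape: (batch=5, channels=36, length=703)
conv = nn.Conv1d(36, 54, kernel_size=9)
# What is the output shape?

Input shape: (5, 36, 703)
Output shape: (5, 54, 695)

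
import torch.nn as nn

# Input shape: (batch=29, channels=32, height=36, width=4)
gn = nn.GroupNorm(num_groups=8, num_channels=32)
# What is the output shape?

Input shape: (29, 32, 36, 4)
Output shape: (29, 32, 36, 4)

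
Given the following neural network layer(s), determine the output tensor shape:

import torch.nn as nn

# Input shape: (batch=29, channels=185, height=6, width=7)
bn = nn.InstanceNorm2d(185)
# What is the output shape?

Input shape: (29, 185, 6, 7)
Output shape: (29, 185, 6, 7)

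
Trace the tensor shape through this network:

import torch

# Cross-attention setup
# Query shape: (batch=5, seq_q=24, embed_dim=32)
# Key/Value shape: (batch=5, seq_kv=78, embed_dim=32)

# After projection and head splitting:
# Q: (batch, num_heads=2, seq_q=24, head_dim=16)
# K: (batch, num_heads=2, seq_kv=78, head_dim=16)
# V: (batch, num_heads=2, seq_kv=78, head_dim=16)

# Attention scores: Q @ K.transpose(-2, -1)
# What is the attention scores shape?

Input shape: (5, 24, 32)
Output shape: (5, 2, 24, 78)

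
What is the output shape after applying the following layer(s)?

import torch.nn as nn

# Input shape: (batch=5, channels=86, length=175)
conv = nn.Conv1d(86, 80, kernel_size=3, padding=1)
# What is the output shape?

Input shape: (5, 86, 175)
Output shape: (5, 80, 175)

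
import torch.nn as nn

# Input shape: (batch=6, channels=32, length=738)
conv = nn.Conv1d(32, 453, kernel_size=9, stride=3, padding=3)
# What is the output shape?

Input shape: (6, 32, 738)
Output shape: (6, 453, 246)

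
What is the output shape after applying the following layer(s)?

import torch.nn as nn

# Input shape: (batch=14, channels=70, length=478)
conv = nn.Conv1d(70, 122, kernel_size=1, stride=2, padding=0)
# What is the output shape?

Input shape: (14, 70, 478)
Output shape: (14, 122, 239)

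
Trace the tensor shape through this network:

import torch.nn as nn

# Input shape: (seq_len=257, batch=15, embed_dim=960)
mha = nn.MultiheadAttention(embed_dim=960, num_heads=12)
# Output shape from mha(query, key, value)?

Input shape: (257, 15, 960)
Output shape: (257, 15, 960)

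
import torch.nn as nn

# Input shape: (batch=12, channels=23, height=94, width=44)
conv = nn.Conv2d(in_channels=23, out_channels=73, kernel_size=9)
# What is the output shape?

Input shape: (12, 23, 94, 44)
Output shape: (12, 73, 86, 36)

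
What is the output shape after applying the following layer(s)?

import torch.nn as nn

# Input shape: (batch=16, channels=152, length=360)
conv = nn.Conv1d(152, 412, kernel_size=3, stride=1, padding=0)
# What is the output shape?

Input shape: (16, 152, 360)
Output shape: (16, 412, 358)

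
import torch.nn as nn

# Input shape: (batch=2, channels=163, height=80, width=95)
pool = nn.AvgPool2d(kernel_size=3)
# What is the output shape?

Input shape: (2, 163, 80, 95)
Output shape: (2, 163, 26, 31)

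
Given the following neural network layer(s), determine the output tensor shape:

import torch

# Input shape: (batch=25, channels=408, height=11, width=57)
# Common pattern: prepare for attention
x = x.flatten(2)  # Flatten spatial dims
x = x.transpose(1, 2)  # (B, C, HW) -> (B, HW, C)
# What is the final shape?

Input shape: (25, 408, 11, 57)
  -> after flatten(2): (25, 408, 627)
Output shape: (25, 627, 408)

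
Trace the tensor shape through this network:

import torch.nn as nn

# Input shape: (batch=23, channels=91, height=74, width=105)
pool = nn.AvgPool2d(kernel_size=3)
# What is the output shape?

Input shape: (23, 91, 74, 105)
Output shape: (23, 91, 24, 35)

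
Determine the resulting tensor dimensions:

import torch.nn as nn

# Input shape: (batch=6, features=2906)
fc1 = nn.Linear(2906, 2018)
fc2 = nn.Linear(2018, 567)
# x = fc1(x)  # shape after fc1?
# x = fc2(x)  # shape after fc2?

Input shape: (6, 2906)
  -> after fc1: (6, 2018)
Output shape: (6, 567)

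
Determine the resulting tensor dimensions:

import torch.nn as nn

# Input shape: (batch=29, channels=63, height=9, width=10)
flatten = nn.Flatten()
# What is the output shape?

Input shape: (29, 63, 9, 10)
Output shape: (29, 5670)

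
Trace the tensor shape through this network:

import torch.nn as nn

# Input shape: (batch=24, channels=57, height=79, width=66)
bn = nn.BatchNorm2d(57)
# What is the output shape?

Input shape: (24, 57, 79, 66)
Output shape: (24, 57, 79, 66)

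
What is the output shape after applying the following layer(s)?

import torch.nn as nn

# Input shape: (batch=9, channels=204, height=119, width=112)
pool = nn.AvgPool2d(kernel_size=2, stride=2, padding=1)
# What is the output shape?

Input shape: (9, 204, 119, 112)
Output shape: (9, 204, 60, 57)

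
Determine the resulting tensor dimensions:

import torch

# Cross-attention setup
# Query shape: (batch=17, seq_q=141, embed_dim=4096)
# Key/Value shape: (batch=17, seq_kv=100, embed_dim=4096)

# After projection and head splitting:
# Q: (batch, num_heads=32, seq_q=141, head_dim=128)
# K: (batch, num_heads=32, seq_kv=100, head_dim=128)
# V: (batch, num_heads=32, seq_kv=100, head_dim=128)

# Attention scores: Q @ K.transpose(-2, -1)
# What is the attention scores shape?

Input shape: (17, 141, 4096)
Output shape: (17, 32, 141, 100)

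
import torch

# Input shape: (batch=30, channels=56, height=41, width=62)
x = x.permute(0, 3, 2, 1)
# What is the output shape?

Input shape: (30, 56, 41, 62)
Output shape: (30, 62, 41, 56)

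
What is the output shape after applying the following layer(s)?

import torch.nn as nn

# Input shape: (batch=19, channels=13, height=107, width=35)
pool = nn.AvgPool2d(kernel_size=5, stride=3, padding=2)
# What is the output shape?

Input shape: (19, 13, 107, 35)
Output shape: (19, 13, 36, 12)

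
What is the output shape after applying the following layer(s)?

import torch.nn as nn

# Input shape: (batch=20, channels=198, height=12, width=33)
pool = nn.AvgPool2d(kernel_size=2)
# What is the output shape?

Input shape: (20, 198, 12, 33)
Output shape: (20, 198, 6, 16)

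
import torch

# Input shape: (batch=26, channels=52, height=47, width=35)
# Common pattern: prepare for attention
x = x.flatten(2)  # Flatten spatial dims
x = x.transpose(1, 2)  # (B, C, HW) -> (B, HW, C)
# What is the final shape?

Input shape: (26, 52, 47, 35)
  -> after flatten(2): (26, 52, 1645)
Output shape: (26, 1645, 52)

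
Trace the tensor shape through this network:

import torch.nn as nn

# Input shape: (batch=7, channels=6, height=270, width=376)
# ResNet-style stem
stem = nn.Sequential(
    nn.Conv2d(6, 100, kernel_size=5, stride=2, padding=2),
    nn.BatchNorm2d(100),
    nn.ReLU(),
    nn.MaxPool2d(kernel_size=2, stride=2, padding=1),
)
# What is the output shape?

Input shape: (7, 6, 270, 376)
  -> after Conv2d 5x5 stride=2: (7, 100, 135, 188)
Output shape: (7, 100, 68, 95)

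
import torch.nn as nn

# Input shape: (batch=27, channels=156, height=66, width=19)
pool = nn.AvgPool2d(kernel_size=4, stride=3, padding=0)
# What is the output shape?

Input shape: (27, 156, 66, 19)
Output shape: (27, 156, 21, 6)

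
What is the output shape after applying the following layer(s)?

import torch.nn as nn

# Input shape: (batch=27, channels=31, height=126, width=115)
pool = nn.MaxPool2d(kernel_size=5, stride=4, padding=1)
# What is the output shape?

Input shape: (27, 31, 126, 115)
Output shape: (27, 31, 31, 29)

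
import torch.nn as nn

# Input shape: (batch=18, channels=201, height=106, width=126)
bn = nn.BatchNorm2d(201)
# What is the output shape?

Input shape: (18, 201, 106, 126)
Output shape: (18, 201, 106, 126)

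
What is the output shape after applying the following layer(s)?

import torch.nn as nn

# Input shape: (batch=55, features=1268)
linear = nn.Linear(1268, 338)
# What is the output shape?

Input shape: (55, 1268)
Output shape: (55, 338)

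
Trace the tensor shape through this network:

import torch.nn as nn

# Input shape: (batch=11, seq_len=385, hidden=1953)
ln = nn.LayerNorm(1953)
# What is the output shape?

Input shape: (11, 385, 1953)
Output shape: (11, 385, 1953)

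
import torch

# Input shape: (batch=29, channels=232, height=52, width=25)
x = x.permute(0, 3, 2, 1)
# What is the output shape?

Input shape: (29, 232, 52, 25)
Output shape: (29, 25, 52, 232)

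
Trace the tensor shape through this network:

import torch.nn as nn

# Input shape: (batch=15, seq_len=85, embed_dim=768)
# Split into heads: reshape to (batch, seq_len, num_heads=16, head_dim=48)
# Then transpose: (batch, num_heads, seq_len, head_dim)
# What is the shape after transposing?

Input shape: (15, 85, 768)
  -> after reshape: (15, 85, 16, 48)
Output shape: (15, 16, 85, 48)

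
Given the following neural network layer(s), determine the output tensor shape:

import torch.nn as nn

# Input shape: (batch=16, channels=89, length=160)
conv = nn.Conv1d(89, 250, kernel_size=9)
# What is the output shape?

Input shape: (16, 89, 160)
Output shape: (16, 250, 152)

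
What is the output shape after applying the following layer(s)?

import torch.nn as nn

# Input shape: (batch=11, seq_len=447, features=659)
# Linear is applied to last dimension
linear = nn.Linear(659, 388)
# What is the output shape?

Input shape: (11, 447, 659)
Output shape: (11, 447, 388)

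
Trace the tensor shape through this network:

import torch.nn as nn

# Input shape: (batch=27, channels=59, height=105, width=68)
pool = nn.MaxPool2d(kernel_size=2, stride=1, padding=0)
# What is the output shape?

Input shape: (27, 59, 105, 68)
Output shape: (27, 59, 104, 67)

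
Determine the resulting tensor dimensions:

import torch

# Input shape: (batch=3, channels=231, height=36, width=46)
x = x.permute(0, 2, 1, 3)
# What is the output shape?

Input shape: (3, 231, 36, 46)
Output shape: (3, 36, 231, 46)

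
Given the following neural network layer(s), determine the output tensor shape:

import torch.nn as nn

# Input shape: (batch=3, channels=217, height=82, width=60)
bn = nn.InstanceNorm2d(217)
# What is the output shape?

Input shape: (3, 217, 82, 60)
Output shape: (3, 217, 82, 60)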